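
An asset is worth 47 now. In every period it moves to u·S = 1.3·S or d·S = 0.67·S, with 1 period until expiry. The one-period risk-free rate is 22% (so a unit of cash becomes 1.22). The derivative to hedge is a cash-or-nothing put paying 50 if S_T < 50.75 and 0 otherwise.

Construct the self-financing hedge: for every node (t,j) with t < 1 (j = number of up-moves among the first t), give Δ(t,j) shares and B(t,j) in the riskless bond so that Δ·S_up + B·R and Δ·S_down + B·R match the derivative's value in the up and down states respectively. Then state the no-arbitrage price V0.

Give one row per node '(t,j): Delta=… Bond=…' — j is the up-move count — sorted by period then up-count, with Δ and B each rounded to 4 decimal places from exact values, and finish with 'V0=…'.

The replicating-portfolio and risk-neutral prices coincide; use p* = (1.22−0.67)/(1.3−0.67) = 0.8730 for the latter.
Payoff layer (t=1): V(1,0)=50.0000, V(1,1)=0.0000
Node (0,0) S=47.0000: V=(p*·0.0000+(1−p*)·50.0000)/1.22=5.2043; Δ=(0.0000−50.0000)/(61.1000−31.4900)=-1.6886; B=V−Δ·S=84.5693
The time-0 hedge costs 5.2043, which is the no-arbitrage price.

(0,0): Delta=-1.6886 Bond=84.5693
V0=5.2043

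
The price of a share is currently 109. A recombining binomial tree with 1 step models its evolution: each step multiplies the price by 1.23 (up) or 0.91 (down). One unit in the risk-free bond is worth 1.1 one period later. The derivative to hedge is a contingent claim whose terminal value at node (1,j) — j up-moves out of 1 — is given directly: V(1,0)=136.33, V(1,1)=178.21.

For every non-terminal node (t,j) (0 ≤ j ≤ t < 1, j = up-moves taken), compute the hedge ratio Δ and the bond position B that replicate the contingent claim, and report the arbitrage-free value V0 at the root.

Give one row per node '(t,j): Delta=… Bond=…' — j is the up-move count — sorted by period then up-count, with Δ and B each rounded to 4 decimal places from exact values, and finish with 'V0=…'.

Risk-neutral probability p* = (R−d)/(u−d) = (1.1−0.91)/(1.23−0.91) = 0.5938.
Terminal values V(1,·): V(1,0)=136.3300, V(1,1)=178.2100
Node (0,0) S=109.0000: V=(p*·178.2100+(1−p*)·136.3300)/1.1=146.5420; Δ=(178.2100−136.3300)/(134.0700−99.1900)=1.2007; B=V−Δ·S=15.6670
Self-financing check: at every node Δ·S+B equals the discounted successor values.

(0,0): Delta=1.2007 Bond=15.6670
V0=146.5420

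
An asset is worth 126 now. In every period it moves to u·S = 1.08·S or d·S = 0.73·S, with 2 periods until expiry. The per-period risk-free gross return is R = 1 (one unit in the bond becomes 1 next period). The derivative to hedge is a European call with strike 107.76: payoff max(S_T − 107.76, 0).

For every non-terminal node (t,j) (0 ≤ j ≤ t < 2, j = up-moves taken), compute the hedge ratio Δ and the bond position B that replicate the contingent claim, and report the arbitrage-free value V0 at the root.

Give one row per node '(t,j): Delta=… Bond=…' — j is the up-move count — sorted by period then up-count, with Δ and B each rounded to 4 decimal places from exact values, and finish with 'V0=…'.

The replicating-portfolio and risk-neutral prices coincide; use p* = (1−0.73)/(1.08−0.73) = 0.7714 for the latter.
Terminal payoffs: V(2,0)=0.0000, V(2,1)=0.0000, V(2,2)=39.2064
  t=1,j=0: stock 91.9800 → up 99.3384 (V=0.0000), down 67.1454 (V=0.0000). Price 0.0000; hedge Δ=0.0000, bond B=0.0000.
  t=1,j=1: stock 136.0800 → up 146.9664 (V=39.2064), down 99.3384 (V=0.0000). Price 30.2449; hedge Δ=0.8232, bond B=-81.7733.
  t=0,j=0: stock 126.0000 → up 136.0800 (V=30.2449), down 91.9800 (V=0.0000). Price 23.3318; hedge Δ=0.6858, bond B=-63.0823.
The time-0 hedge costs 23.3318, which is the no-arbitrage price.

(0,0): Delta=0.6858 Bond=-63.0823
(1,0): Delta=0.0000 Bond=0.0000
(1,1): Delta=0.8232 Bond=-81.7733
V0=23.3318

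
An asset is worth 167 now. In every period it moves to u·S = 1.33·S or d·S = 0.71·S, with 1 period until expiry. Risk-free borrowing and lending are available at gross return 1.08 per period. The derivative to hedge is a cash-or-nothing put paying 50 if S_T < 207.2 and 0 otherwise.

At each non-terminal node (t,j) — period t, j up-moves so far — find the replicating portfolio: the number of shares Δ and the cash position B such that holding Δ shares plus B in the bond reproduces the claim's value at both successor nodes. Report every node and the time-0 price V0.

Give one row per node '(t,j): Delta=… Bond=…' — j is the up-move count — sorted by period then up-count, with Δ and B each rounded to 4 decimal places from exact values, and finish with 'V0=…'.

Under the risk-neutral measure, an up-move has probability p* = (R−d)/(u−d) = 0.5968 and values discount at R = 1.08.
Terminal payoffs: V(1,0)=50.0000, V(1,1)=0.0000
(0,0): S=167.0000. Δ = (V_up−V_dn)/(S_up−S_dn) = (0.0000−50.0000)/(222.1100−118.5700) = -0.4829. V = [p*·0.0000 + (1−p*)·50.0000]/1.08 = 18.6679. B = V − Δ·S = 99.3130.
Check: Δ(0,0)·S0 + B(0,0) = 18.6679 = V0.

(0,0): Delta=-0.4829 Bond=99.3130
V0=18.6679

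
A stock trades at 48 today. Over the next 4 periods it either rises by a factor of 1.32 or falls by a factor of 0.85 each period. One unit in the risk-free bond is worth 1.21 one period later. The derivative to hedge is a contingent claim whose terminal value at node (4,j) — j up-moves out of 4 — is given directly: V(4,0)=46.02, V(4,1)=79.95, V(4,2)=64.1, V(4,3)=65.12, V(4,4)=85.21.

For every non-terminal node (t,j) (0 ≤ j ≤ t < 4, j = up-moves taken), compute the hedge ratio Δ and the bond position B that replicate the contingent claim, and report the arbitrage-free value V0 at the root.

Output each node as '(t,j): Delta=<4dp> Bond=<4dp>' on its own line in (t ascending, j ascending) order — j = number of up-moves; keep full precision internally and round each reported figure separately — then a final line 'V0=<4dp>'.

(0,0): Delta=0.1974 Bond=24.2844
(1,0): Delta=-0.1149 Bond=42.1246
(1,1): Delta=0.2588 Bond=25.4912
(2,0): Delta=-0.2129 Bond=54.3703
(2,1): Delta=-0.0956 Bond=49.9320
(2,2): Delta=0.3285 Bond=25.0120
(3,0): Delta=2.4490 Bond=-12.6800
(3,1): Delta=-0.7367 Bond=89.7644
(3,2): Delta=0.0305 Bond=51.4507
(3,3): Delta=0.3872 Bond=23.7909
V0=33.7582

Risk-neutral probability p* = (R−d)/(u−d) = (1.21−0.85)/(1.32−0.85) = 0.7660.
Terminal values V(4,·): V(4,0)=46.0200, V(4,1)=79.9500, V(4,2)=64.1000, V(4,3)=65.1200, V(4,4)=85.2100
Node (3,0) S=29.4780: V=(p*·79.9500+(1−p*)·46.0200)/1.21=59.5115; Δ=(79.9500−46.0200)/(38.9110−25.0563)=2.4490; B=V−Δ·S=-12.6800
Node (3,1) S=45.7776: V=(p*·64.1000+(1−p*)·79.9500)/1.21=56.0410; Δ=(64.1000−79.9500)/(60.4264−38.9110)=-0.7367; B=V−Δ·S=89.7644
Node (3,2) S=71.0899: V=(p*·65.1200+(1−p*)·64.1000)/1.21=53.6209; Δ=(65.1200−64.1000)/(93.8387−60.4264)=0.0305; B=V−Δ·S=51.4507
Node (3,3) S=110.3985: V=(p*·85.2100+(1−p*)·65.1200)/1.21=66.5356; Δ=(85.2100−65.1200)/(145.7260−93.8387)=0.3872; B=V−Δ·S=23.7909
Node (2,0) S=34.6800: V=(p*·56.0410+(1−p*)·59.5115)/1.21=46.9861; Δ=(56.0410−59.5115)/(45.7776−29.4780)=-0.2129; B=V−Δ·S=54.3703
Node (2,1) S=53.8560: V=(p*·53.6209+(1−p*)·56.0410)/1.21=44.7829; Δ=(53.6209−56.0410)/(71.0899−45.7776)=-0.0956; B=V−Δ·S=49.9320
Node (2,2) S=83.6352: V=(p*·66.5356+(1−p*)·53.6209)/1.21=52.4901; Δ=(66.5356−53.6209)/(110.3985−71.0899)=0.3285; B=V−Δ·S=25.0120
Node (1,0) S=40.8000: V=(p*·44.7829+(1−p*)·46.9861)/1.21=37.4368; Δ=(44.7829−46.9861)/(53.8560−34.6800)=-0.1149; B=V−Δ·S=42.1246
Node (1,1) S=63.3600: V=(p*·52.4901+(1−p*)·44.7829)/1.21=41.8895; Δ=(52.4901−44.7829)/(83.6352−53.8560)=0.2588; B=V−Δ·S=25.4912
Node (0,0) S=48.0000: V=(p*·41.8895+(1−p*)·37.4368)/1.21=33.7582; Δ=(41.8895−37.4368)/(63.3600−40.8000)=0.1974; B=V−Δ·S=24.2844
Root portfolio cost Δ·48+B reproduces V0=33.7582.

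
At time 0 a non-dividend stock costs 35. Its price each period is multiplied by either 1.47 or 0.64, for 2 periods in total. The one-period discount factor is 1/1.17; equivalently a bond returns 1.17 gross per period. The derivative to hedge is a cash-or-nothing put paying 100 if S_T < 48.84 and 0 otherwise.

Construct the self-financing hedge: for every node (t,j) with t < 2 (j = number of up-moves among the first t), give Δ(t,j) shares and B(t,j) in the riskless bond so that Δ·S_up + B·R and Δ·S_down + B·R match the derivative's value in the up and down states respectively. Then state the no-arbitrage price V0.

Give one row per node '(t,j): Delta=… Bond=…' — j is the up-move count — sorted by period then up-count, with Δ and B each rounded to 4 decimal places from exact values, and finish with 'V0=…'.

(0,0): Delta=-1.8787 Bond=109.0203
(1,0): Delta=0.0000 Bond=85.4701
(1,1): Delta=-2.3417 Bond=151.3747
V0=43.2646

Since d<R<u, set p* = (R−d)/(u−d) = 0.6386; price each node as the discounted p*-expectation of its children.
Payoff layer (t=2): V(2,0)=100.0000, V(2,1)=100.0000, V(2,2)=0.0000
  t=1,j=0: stock 22.4000 → up 32.9280 (V=100.0000), down 14.3360 (V=100.0000). Price 85.4701; hedge Δ=0.0000, bond B=85.4701.
  t=1,j=1: stock 51.4500 → up 75.6315 (V=0.0000), down 32.9280 (V=100.0000). Price 30.8928; hedge Δ=-2.3417, bond B=151.3747.
  t=0,j=0: stock 35.0000 → up 51.4500 (V=30.8928), down 22.4000 (V=85.4701). Price 43.2646; hedge Δ=-1.8787, bond B=109.0203.
Self-financing check: at every node Δ·S+B equals the discounted successor values.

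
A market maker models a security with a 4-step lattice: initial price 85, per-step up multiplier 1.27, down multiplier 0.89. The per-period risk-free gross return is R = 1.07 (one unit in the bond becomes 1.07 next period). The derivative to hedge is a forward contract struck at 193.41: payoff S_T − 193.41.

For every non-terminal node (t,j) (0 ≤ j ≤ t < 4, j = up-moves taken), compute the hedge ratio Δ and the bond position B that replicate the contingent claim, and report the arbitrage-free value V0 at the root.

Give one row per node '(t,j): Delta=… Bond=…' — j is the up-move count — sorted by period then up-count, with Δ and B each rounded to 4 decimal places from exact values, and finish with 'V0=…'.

(0,0): Delta=1.0000 Bond=-147.5516
(1,0): Delta=1.0000 Bond=-157.8802
(1,1): Delta=1.0000 Bond=-157.8802
(2,0): Delta=1.0000 Bond=-168.9318
(2,1): Delta=1.0000 Bond=-168.9318
(2,2): Delta=1.0000 Bond=-168.9318
(3,0): Delta=1.0000 Bond=-180.7570
(3,1): Delta=1.0000 Bond=-180.7570
(3,2): Delta=1.0000 Bond=-180.7570
(3,3): Delta=1.0000 Bond=-180.7570
V0=-62.5516

No-arbitrage ⇒ martingale measure with p* = (R−d)/(u−d) = 0.4737.
Terminal values V(4,·): V(4,0)=-140.0791, V(4,1)=-117.3086, V(4,2)=-84.8159, V(4,3)=-38.4498, V(4,4)=27.7129
(3,0): S=59.9224. Δ = (V_up−V_dn)/(S_up−S_dn) = (-117.3086−-140.0791)/(76.1014−53.3309) = 1.0000. V = [p*·-117.3086 + (1−p*)·-140.0791]/1.07 = -120.8346. B = V − Δ·S = -180.7570.
(3,1): S=85.5072. Δ = (V_up−V_dn)/(S_up−S_dn) = (-84.8159−-117.3086)/(108.5941−76.1014) = 1.0000. V = [p*·-84.8159 + (1−p*)·-117.3086]/1.07 = -95.2498. B = V − Δ·S = -180.7570.
(3,2): S=122.0159. Δ = (V_up−V_dn)/(S_up−S_dn) = (-38.4498−-84.8159)/(154.9602−108.5941) = 1.0000. V = [p*·-38.4498 + (1−p*)·-84.8159]/1.07 = -58.7411. B = V − Δ·S = -180.7570.
(3,3): S=174.1126. Δ = (V_up−V_dn)/(S_up−S_dn) = (27.7129−-38.4498)/(221.1229−154.9602) = 1.0000. V = [p*·27.7129 + (1−p*)·-38.4498]/1.07 = -6.6445. B = V − Δ·S = -180.7570.
(2,0): S=67.3285. Δ = (V_up−V_dn)/(S_up−S_dn) = (-95.2498−-120.8346)/(85.5072−59.9224) = 1.0000. V = [p*·-95.2498 + (1−p*)·-120.8346]/1.07 = -101.6033. B = V − Δ·S = -168.9318.
(2,1): S=96.0755. Δ = (V_up−V_dn)/(S_up−S_dn) = (-58.7411−-95.2498)/(122.0159−85.5072) = 1.0000. V = [p*·-58.7411 + (1−p*)·-95.2498]/1.07 = -72.8563. B = V − Δ·S = -168.9318.
(2,2): S=137.0965. Δ = (V_up−V_dn)/(S_up−S_dn) = (-6.6445−-58.7411)/(174.1126−122.0159) = 1.0000. V = [p*·-6.6445 + (1−p*)·-58.7411]/1.07 = -31.8353. B = V − Δ·S = -168.9318.
(1,0): S=75.6500. Δ = (V_up−V_dn)/(S_up−S_dn) = (-72.8563−-101.6033)/(96.0755−67.3285) = 1.0000. V = [p*·-72.8563 + (1−p*)·-101.6033]/1.07 = -82.2302. B = V − Δ·S = -157.8802.
(1,1): S=107.9500. Δ = (V_up−V_dn)/(S_up−S_dn) = (-31.8353−-72.8563)/(137.0965−96.0755) = 1.0000. V = [p*·-31.8353 + (1−p*)·-72.8563]/1.07 = -49.9302. B = V − Δ·S = -157.8802.
(0,0): S=85.0000. Δ = (V_up−V_dn)/(S_up−S_dn) = (-49.9302−-82.2302)/(107.9500−75.6500) = 1.0000. V = [p*·-49.9302 + (1−p*)·-82.2302]/1.07 = -62.5516. B = V − Δ·S = -147.5516.
Self-financing check: at every node Δ·S+B equals the discounted successor values.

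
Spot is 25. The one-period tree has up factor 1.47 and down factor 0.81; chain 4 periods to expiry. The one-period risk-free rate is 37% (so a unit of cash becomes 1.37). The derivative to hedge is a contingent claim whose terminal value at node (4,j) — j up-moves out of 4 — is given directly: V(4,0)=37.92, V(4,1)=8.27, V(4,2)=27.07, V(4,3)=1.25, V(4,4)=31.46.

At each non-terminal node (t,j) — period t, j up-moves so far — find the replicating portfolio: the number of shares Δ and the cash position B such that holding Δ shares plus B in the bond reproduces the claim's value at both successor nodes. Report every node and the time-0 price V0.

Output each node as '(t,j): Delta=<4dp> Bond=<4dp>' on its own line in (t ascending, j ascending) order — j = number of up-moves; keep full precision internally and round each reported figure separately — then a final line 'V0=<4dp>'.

Under the risk-neutral measure, an up-move has probability p* = (R−d)/(u−d) = 0.8485 and values discount at R = 1.37.
Payoff layer (t=4): V(4,0)=37.9200, V(4,1)=8.2700, V(4,2)=27.0700, V(4,3)=1.2500, V(4,4)=31.4600
  t=3,j=0: stock 13.2860 → up 19.5305 (V=8.2700), down 10.7617 (V=37.9200). Price 9.3156; hedge Δ=-3.3813, bond B=54.2399.
  t=3,j=1: stock 24.1117 → up 35.4442 (V=27.0700), down 19.5305 (V=8.2700). Price 17.6799; hedge Δ=1.1814, bond B=-10.8049.
  t=3,j=2: stock 43.7582 → up 64.3246 (V=1.2500), down 35.4442 (V=27.0700). Price 3.7680; hedge Δ=-0.8940, bond B=42.8892.
  t=3,j=3: stock 79.4131 → up 116.7372 (V=31.4600), down 64.3246 (V=1.2500). Price 19.6224; hedge Δ=0.5764, bond B=-26.1503.
  t=2,j=0: stock 16.4025 → up 24.1117 (V=17.6799), down 13.2860 (V=9.3156). Price 11.9800; hedge Δ=0.7726, bond B=-0.6932.
  t=2,j=1: stock 29.7675 → up 43.7582 (V=3.7680), down 24.1117 (V=17.6799). Price 4.2889; hedge Δ=-0.7081, bond B=25.3677.
  t=2,j=2: stock 54.0225 → up 79.4131 (V=19.6224), down 43.7582 (V=3.7680). Price 12.5695; hedge Δ=0.4447, bond B=-11.4524.
  t=1,j=0: stock 20.2500 → up 29.7675 (V=4.2889), down 16.4025 (V=11.9800). Price 3.9812; hedge Δ=-0.5755, bond B=15.6344.
  t=1,j=1: stock 36.7500 → up 54.0225 (V=12.5695), down 29.7675 (V=4.2889). Price 8.2590; hedge Δ=0.3414, bond B=-4.2873.
  t=0,j=0: stock 25.0000 → up 36.7500 (V=8.2590), down 20.2500 (V=3.9812). Price 5.5554; hedge Δ=0.2593, bond B=-0.9262.
Self-financing check: at every node Δ·S+B equals the discounted successor values.

(0,0): Delta=0.2593 Bond=-0.9262
(1,0): Delta=-0.5755 Bond=15.6344
(1,1): Delta=0.3414 Bond=-4.2873
(2,0): Delta=0.7726 Bond=-0.6932
(2,1): Delta=-0.7081 Bond=25.3677
(2,2): Delta=0.4447 Bond=-11.4524
(3,0): Delta=-3.3813 Bond=54.2399
(3,1): Delta=1.1814 Bond=-10.8049
(3,2): Delta=-0.8940 Bond=42.8892
(3,3): Delta=0.5764 Bond=-26.1503
V0=5.5554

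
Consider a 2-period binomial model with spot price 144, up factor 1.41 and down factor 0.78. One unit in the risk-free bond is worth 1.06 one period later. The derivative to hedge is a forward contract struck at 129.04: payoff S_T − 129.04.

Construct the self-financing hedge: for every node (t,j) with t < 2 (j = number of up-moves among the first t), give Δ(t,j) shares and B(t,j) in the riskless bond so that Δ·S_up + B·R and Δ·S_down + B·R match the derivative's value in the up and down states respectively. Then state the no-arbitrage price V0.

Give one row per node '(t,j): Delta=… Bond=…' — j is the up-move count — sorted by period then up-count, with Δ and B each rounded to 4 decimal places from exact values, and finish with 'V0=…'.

(0,0): Delta=1.0000 Bond=-114.8451
(1,0): Delta=1.0000 Bond=-121.7358
(1,1): Delta=1.0000 Bond=-121.7358
V0=29.1549

Under the risk-neutral measure, an up-move has probability p* = (R−d)/(u−d) = 0.4444 and values discount at R = 1.06.
At expiry t=2: V(2,0)=-41.4304, V(2,1)=29.3312, V(2,2)=157.2464
Node (1,0) S=112.3200: V=(p*·29.3312+(1−p*)·-41.4304)/1.06=-9.4158; Δ=(29.3312−-41.4304)/(158.3712−87.6096)=1.0000; B=V−Δ·S=-121.7358
Node (1,1) S=203.0400: V=(p*·157.2464+(1−p*)·29.3312)/1.06=81.3042; Δ=(157.2464−29.3312)/(286.2864−158.3712)=1.0000; B=V−Δ·S=-121.7358
Node (0,0) S=144.0000: V=(p*·81.3042+(1−p*)·-9.4158)/1.06=29.1549; Δ=(81.3042−-9.4158)/(203.0400−112.3200)=1.0000; B=V−Δ·S=-114.8451
Root portfolio cost Δ·144+B reproduces V0=29.1549.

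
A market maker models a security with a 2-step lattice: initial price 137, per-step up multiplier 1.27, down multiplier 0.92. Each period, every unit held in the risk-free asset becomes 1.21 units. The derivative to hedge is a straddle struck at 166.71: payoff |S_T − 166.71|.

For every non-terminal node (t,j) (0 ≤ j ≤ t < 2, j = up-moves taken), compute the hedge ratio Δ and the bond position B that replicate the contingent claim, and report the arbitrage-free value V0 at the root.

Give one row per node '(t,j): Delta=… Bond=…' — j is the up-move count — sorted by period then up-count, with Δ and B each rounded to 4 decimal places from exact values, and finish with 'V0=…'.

(0,0): Delta=0.5497 Bond=-47.5585
(1,0): Delta=-1.0000 Bond=137.7769
(1,1): Delta=0.7820 Bond=-97.9573
V0=27.7487

No-arbitrage ⇒ martingale measure with p* = (R−d)/(u−d) = 0.8286.
Terminal values V(2,·): V(2,0)=50.7532, V(2,1)=6.6392, V(2,2)=54.2573
  t=1,j=0: stock 126.0400 → up 160.0708 (V=6.6392), down 115.9568 (V=50.7532). Price 11.7369; hedge Δ=-1.0000, bond B=137.7769.
  t=1,j=1: stock 173.9900 → up 220.9673 (V=54.2573), down 160.0708 (V=6.6392). Price 38.0944; hedge Δ=0.7820, bond B=-97.9573.
  t=0,j=0: stock 137.0000 → up 173.9900 (V=38.0944), down 126.0400 (V=11.7369). Price 27.7487; hedge Δ=0.5497, bond B=-47.5585.
Self-financing check: at every node Δ·S+B equals the discounted successor values.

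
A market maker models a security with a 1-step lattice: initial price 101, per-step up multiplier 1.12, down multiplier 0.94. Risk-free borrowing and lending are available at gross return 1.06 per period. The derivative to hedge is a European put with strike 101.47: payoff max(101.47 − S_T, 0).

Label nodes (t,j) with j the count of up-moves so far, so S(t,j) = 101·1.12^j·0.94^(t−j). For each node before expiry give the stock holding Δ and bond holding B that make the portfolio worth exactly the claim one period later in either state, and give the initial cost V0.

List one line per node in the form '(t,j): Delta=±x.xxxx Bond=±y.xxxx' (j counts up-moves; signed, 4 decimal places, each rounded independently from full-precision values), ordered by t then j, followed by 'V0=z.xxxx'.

Risk-neutral probability p* = (R−d)/(u−d) = (1.06−0.94)/(1.12−0.94) = 0.6667.
Terminal payoffs: V(1,0)=6.5300, V(1,1)=0.0000
Node (0,0) S=101.0000: V=(p*·0.0000+(1−p*)·6.5300)/1.06=2.0535; Δ=(0.0000−6.5300)/(113.1200−94.9400)=-0.3592; B=V−Δ·S=38.3312
Self-financing check: at every node Δ·S+B equals the discounted successor values.

(0,0): Delta=-0.3592 Bond=38.3312
V0=2.0535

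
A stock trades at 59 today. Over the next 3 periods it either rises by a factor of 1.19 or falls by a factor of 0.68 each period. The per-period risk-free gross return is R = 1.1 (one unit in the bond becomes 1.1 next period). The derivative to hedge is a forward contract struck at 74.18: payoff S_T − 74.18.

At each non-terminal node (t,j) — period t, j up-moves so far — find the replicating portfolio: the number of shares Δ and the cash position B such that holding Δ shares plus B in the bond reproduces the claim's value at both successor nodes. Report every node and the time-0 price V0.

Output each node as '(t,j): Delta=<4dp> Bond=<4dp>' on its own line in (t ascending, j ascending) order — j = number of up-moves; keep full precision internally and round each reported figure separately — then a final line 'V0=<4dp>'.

Under the risk-neutral measure, an up-move has probability p* = (R−d)/(u−d) = 0.8235 and values discount at R = 1.1.
Terminal payoffs: V(3,0)=-55.6285, V(3,1)=-41.7149, V(3,2)=-17.3661, V(3,3)=25.2444
  t=2,j=0: stock 27.2816 → up 32.4651 (V=-41.7149), down 18.5515 (V=-55.6285). Price -40.1548; hedge Δ=1.0000, bond B=-67.4364.
  t=2,j=1: stock 47.7428 → up 56.8139 (V=-17.3661), down 32.4651 (V=-41.7149). Price -19.6936; hedge Δ=1.0000, bond B=-67.4364.
  t=2,j=2: stock 83.5499 → up 99.4244 (V=25.2444), down 56.8139 (V=-17.3661). Price 16.1135; hedge Δ=1.0000, bond B=-67.4364.
  t=1,j=0: stock 40.1200 → up 47.7428 (V=-19.6936), down 27.2816 (V=-40.1548). Price -21.1858; hedge Δ=1.0000, bond B=-61.3058.
  t=1,j=1: stock 70.2100 → up 83.5499 (V=16.1135), down 47.7428 (V=-19.6936). Price 8.9042; hedge Δ=1.0000, bond B=-61.3058.
  t=0,j=0: stock 59.0000 → up 70.2100 (V=8.9042), down 40.1200 (V=-21.1858). Price 3.2675; hedge Δ=1.0000, bond B=-55.7325.
Check: Δ(0,0)·S0 + B(0,0) = 3.2675 = V0.

(0,0): Delta=1.0000 Bond=-55.7325
(1,0): Delta=1.0000 Bond=-61.3058
(1,1): Delta=1.0000 Bond=-61.3058
(2,0): Delta=1.0000 Bond=-67.4364
(2,1): Delta=1.0000 Bond=-67.4364
(2,2): Delta=1.0000 Bond=-67.4364
V0=3.2675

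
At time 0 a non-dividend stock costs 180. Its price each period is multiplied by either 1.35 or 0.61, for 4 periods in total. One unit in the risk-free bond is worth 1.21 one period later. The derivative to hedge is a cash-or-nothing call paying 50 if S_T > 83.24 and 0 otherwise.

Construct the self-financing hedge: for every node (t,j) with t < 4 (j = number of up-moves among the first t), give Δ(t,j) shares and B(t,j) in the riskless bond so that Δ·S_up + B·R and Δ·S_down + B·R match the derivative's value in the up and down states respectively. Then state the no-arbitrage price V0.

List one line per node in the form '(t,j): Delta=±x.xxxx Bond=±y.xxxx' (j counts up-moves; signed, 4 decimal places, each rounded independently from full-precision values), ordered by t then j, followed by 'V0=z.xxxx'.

(0,0): Delta=0.0184 Bond=19.4626
(1,0): Delta=0.1289 Bond=11.4170
(1,1): Delta=0.0068 Bond=26.3808
(2,0): Delta=0.6760 Bond=-22.8253
(2,1): Delta=0.0713 Bond=22.3638
(2,2): Delta=0.0000 Bond=34.1507
(3,0): Delta=0.0000 Bond=0.0000
(3,1): Delta=0.7473 Bond=-34.0630
(3,2): Delta=0.0000 Bond=41.3223
(3,3): Delta=0.0000 Bond=41.3223
V0=22.7832

No-arbitrage ⇒ martingale measure with p* = (R−d)/(u−d) = 0.8108.
Terminal payoffs: V(4,0)=0.0000, V(4,1)=0.0000, V(4,2)=50.0000, V(4,3)=50.0000, V(4,4)=50.0000
  t=3,j=0: stock 40.8566 → up 55.1564 (V=0.0000), down 24.9225 (V=0.0000). Price 0.0000; hedge Δ=0.0000, bond B=0.0000.
  t=3,j=1: stock 90.4203 → up 122.0674 (V=50.0000), down 55.1564 (V=0.0000). Price 33.5046; hedge Δ=0.7473, bond B=-34.0630.
  t=3,j=2: stock 200.1105 → up 270.1492 (V=50.0000), down 122.0674 (V=50.0000). Price 41.3223; hedge Δ=0.0000, bond B=41.3223.
  t=3,j=3: stock 442.8675 → up 597.8711 (V=50.0000), down 270.1492 (V=50.0000). Price 41.3223; hedge Δ=0.0000, bond B=41.3223.
  t=2,j=0: stock 66.9780 → up 90.4203 (V=33.5046), down 40.8566 (V=0.0000). Price 22.4511; hedge Δ=0.6760, bond B=-22.8253.
  t=2,j=1: stock 148.2300 → up 200.1105 (V=41.3223), down 90.4203 (V=33.5046). Price 32.9283; hedge Δ=0.0713, bond B=22.3638.
  t=2,j=2: stock 328.0500 → up 442.8675 (V=41.3223), down 200.1105 (V=41.3223). Price 34.1507; hedge Δ=0.0000, bond B=34.1507.
  t=1,j=0: stock 109.8000 → up 148.2300 (V=32.9283), down 66.9780 (V=22.4511). Price 25.5753; hedge Δ=0.1289, bond B=11.4170.
  t=1,j=1: stock 243.0000 → up 328.0500 (V=34.1507), down 148.2300 (V=32.9283). Price 28.0326; hedge Δ=0.0068, bond B=26.3808.
  t=0,j=0: stock 180.0000 → up 243.0000 (V=28.0326), down 109.8000 (V=25.5753). Price 22.7832; hedge Δ=0.0184, bond B=19.4626.
Root portfolio cost Δ·180+B reproduces V0=22.7832.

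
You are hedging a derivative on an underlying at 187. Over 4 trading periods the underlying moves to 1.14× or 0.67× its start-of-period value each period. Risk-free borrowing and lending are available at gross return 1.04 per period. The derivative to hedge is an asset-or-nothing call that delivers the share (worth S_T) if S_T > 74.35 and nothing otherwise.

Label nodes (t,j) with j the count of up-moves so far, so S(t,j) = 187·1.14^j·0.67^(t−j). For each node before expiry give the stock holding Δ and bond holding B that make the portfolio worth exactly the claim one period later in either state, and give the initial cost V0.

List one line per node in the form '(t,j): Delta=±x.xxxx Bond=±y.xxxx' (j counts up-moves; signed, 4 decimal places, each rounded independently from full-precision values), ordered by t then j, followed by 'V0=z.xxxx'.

Risk-neutral probability p* = (R−d)/(u−d) = (1.04−0.67)/(1.14−0.67) = 0.7872.
Payoff layer (t=4): V(4,0)=0.0000, V(4,1)=0.0000, V(4,2)=109.0940, V(4,3)=185.6226, V(4,4)=315.8355
  t=3,j=0: stock 56.2427 → up 64.1167 (V=0.0000), down 37.6826 (V=0.0000). Price 0.0000; hedge Δ=0.0000, bond B=0.0000.
  t=3,j=1: stock 95.6965 → up 109.0940 (V=109.0940), down 64.1167 (V=0.0000). Price 82.5793; hedge Δ=2.4255, bond B=-149.5356.
  t=3,j=2: stock 162.8269 → up 185.6226 (V=185.6226), down 109.0940 (V=109.0940). Price 162.8269; hedge Δ=1.0000, bond B=0.0000.
  t=3,j=3: stock 277.0487 → up 315.8355 (V=315.8355), down 185.6226 (V=185.6226). Price 277.0487; hedge Δ=1.0000, bond B=0.0000.
  t=2,j=0: stock 83.9443 → up 95.6965 (V=82.5793), down 56.2427 (V=0.0000). Price 62.5089; hedge Δ=2.0931, bond B=-113.1918.
  t=2,j=1: stock 142.8306 → up 162.8269 (V=162.8269), down 95.6965 (V=82.5793). Price 140.1471; hedge Δ=1.1954, bond B=-30.5924.
  t=2,j=2: stock 243.0252 → up 277.0487 (V=277.0487), down 162.8269 (V=162.8269). Price 243.0252; hedge Δ=1.0000, bond B=0.0000.
  t=1,j=0: stock 125.2900 → up 142.8306 (V=140.1471), down 83.9443 (V=62.5089). Price 118.8734; hedge Δ=1.3184, bond B=-46.3142.
  t=1,j=1: stock 213.1800 → up 243.0252 (V=243.0252), down 142.8306 (V=140.1471). Price 212.6310; hedge Δ=1.0268, bond B=-6.2587.
  t=0,j=0: stock 187.0000 → up 213.1800 (V=212.6310), down 125.2900 (V=118.8734). Price 185.2717; hedge Δ=1.0668, bond B=-14.2126.
Each (Δ,B) replicates both successor values, so the strategy is self-financing and V0 is arbitrage-free.

(0,0): Delta=1.0668 Bond=-14.2126
(1,0): Delta=1.3184 Bond=-46.3142
(1,1): Delta=1.0268 Bond=-6.2587
(2,0): Delta=2.0931 Bond=-113.1918
(2,1): Delta=1.1954 Bond=-30.5924
(2,2): Delta=1.0000 Bond=0.0000
(3,0): Delta=0.0000 Bond=0.0000
(3,1): Delta=2.4255 Bond=-149.5356
(3,2): Delta=1.0000 Bond=0.0000
(3,3): Delta=1.0000 Bond=0.0000
V0=185.2717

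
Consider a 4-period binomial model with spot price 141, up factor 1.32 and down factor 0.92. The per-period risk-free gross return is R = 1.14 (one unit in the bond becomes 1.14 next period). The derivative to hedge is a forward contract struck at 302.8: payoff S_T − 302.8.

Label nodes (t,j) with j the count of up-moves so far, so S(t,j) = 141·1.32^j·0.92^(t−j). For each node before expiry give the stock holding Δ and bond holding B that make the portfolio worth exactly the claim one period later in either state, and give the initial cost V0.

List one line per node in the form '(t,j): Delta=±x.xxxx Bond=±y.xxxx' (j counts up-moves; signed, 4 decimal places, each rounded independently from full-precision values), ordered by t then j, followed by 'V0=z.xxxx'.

(0,0): Delta=1.0000 Bond=-179.2819
(1,0): Delta=1.0000 Bond=-204.3814
(1,1): Delta=1.0000 Bond=-204.3814
(2,0): Delta=1.0000 Bond=-232.9948
(2,1): Delta=1.0000 Bond=-232.9948
(2,2): Delta=1.0000 Bond=-232.9948
(3,0): Delta=1.0000 Bond=-265.6140
(3,1): Delta=1.0000 Bond=-265.6140
(3,2): Delta=1.0000 Bond=-265.6140
(3,3): Delta=1.0000 Bond=-265.6140
V0=-38.2819

No-arbitrage ⇒ martingale measure with p* = (R−d)/(u−d) = 0.5500.
Terminal payoffs: V(4,0)=-201.7886, V(4,1)=-157.8706, V(4,2)=-94.8578, V(4,3)=-4.4482, V(4,4)=125.2700
Node (3,0) S=109.7950: V=(p*·-157.8706+(1−p*)·-201.7886)/1.14=-155.8190; Δ=(-157.8706−-201.7886)/(144.9294−101.0114)=1.0000; B=V−Δ·S=-265.6140
Node (3,1) S=157.5320: V=(p*·-94.8578+(1−p*)·-157.8706)/1.14=-108.0821; Δ=(-94.8578−-157.8706)/(207.9422−144.9294)=1.0000; B=V−Δ·S=-265.6140
Node (3,2) S=226.0241: V=(p*·-4.4482+(1−p*)·-94.8578)/1.14=-39.5899; Δ=(-4.4482−-94.8578)/(298.3518−207.9422)=1.0000; B=V−Δ·S=-265.6140
Node (3,3) S=324.2955: V=(p*·125.2700+(1−p*)·-4.4482)/1.14=58.6815; Δ=(125.2700−-4.4482)/(428.0700−298.3518)=1.0000; B=V−Δ·S=-265.6140
Node (2,0) S=119.3424: V=(p*·-108.0821+(1−p*)·-155.8190)/1.14=-113.6524; Δ=(-108.0821−-155.8190)/(157.5320−109.7950)=1.0000; B=V−Δ·S=-232.9948
Node (2,1) S=171.2304: V=(p*·-39.5899+(1−p*)·-108.0821)/1.14=-61.7644; Δ=(-39.5899−-108.0821)/(226.0241−157.5320)=1.0000; B=V−Δ·S=-232.9948
Node (2,2) S=245.6784: V=(p*·58.6815+(1−p*)·-39.5899)/1.14=12.6836; Δ=(58.6815−-39.5899)/(324.2955−226.0241)=1.0000; B=V−Δ·S=-232.9948
Node (1,0) S=129.7200: V=(p*·-61.7644+(1−p*)·-113.6524)/1.14=-74.6614; Δ=(-61.7644−-113.6524)/(171.2304−119.3424)=1.0000; B=V−Δ·S=-204.3814
Node (1,1) S=186.1200: V=(p*·12.6836+(1−p*)·-61.7644)/1.14=-18.2614; Δ=(12.6836−-61.7644)/(245.6784−171.2304)=1.0000; B=V−Δ·S=-204.3814
Node (0,0) S=141.0000: V=(p*·-18.2614+(1−p*)·-74.6614)/1.14=-38.2819; Δ=(-18.2614−-74.6614)/(186.1200−129.7200)=1.0000; B=V−Δ·S=-179.2819
Check: Δ(0,0)·S0 + B(0,0) = -38.2819 = V0.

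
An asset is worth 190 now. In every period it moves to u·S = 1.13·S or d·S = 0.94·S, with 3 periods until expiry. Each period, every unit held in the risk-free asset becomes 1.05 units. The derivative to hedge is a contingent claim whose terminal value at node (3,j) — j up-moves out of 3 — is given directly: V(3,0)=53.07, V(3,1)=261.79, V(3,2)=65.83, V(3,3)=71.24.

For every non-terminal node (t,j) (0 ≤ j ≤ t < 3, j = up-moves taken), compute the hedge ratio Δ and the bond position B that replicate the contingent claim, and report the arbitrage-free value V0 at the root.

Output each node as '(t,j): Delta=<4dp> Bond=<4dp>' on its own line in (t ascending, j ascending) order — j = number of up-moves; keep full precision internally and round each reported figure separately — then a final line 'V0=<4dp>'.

Risk-neutral probability p* = (R−d)/(u−d) = (1.05−0.94)/(1.13−0.94) = 0.5789.
At expiry t=3: V(3,0)=53.0700, V(3,1)=261.7900, V(3,2)=65.8300, V(3,3)=71.2400
(2,0): S=167.8840. Δ = (V_up−V_dn)/(S_up−S_dn) = (261.7900−53.0700)/(189.7089−157.8110) = 6.5434. V = [p*·261.7900 + (1−p*)·53.0700]/1.05 = 165.6266. B = V − Δ·S = -932.8997.
(2,1): S=201.8180. Δ = (V_up−V_dn)/(S_up−S_dn) = (65.8300−261.7900)/(228.0543−189.7089) = -5.1104. V = [p*·65.8300 + (1−p*)·261.7900]/1.05 = 141.2757. B = V − Δ·S = 1172.6441.
(2,2): S=242.6110. Δ = (V_up−V_dn)/(S_up−S_dn) = (71.2400−65.8300)/(274.1504−228.0543) = 0.1174. V = [p*·71.2400 + (1−p*)·65.8300]/1.05 = 65.6782. B = V − Δ·S = 37.2045.
(1,0): S=178.6000. Δ = (V_up−V_dn)/(S_up−S_dn) = (141.2757−165.6266)/(201.8180−167.8840) = -0.7176. V = [p*·141.2757 + (1−p*)·165.6266]/1.05 = 144.3130. B = V − Δ·S = 272.4755.
(1,1): S=214.7000. Δ = (V_up−V_dn)/(S_up−S_dn) = (65.6782−141.2757)/(242.6110−201.8180) = -1.8532. V = [p*·65.6782 + (1−p*)·141.2757]/1.05 = 92.8654. B = V − Δ·S = 490.7470.
(0,0): S=190.0000. Δ = (V_up−V_dn)/(S_up−S_dn) = (92.8654−144.3130)/(214.7000−178.6000) = -1.4251. V = [p*·92.8654 + (1−p*)·144.3130]/1.05 = 109.0739. B = V − Δ·S = 379.8507.
Each (Δ,B) replicates both successor values, so the strategy is self-financing and V0 is arbitrage-free.

(0,0): Delta=-1.4251 Bond=379.8507
(1,0): Delta=-0.7176 Bond=272.4755
(1,1): Delta=-1.8532 Bond=490.7470
(2,0): Delta=6.5434 Bond=-932.8997
(2,1): Delta=-5.1104 Bond=1172.6441
(2,2): Delta=0.1174 Bond=37.2045
V0=109.0739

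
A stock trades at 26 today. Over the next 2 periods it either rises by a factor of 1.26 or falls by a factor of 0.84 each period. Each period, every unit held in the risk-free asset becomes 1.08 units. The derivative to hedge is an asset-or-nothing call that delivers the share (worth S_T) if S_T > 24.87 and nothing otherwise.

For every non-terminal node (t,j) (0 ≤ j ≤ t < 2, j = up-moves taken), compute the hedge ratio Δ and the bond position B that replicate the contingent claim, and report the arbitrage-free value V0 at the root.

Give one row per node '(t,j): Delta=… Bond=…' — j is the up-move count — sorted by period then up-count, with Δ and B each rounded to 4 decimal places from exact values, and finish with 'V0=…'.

Risk-neutral probability p* = (R−d)/(u−d) = (1.08−0.84)/(1.26−0.84) = 0.5714.
Payoff layer (t=2): V(2,0)=0.0000, V(2,1)=27.5184, V(2,2)=41.2776
  t=1,j=0: stock 21.8400 → up 27.5184 (V=27.5184), down 18.3456 (V=0.0000). Price 14.5600; hedge Δ=3.0000, bond B=-50.9600.
  t=1,j=1: stock 32.7600 → up 41.2776 (V=41.2776), down 27.5184 (V=27.5184). Price 32.7600; hedge Δ=1.0000, bond B=0.0000.
  t=0,j=0: stock 26.0000 → up 32.7600 (V=32.7600), down 21.8400 (V=14.5600). Price 23.1111; hedge Δ=1.6667, bond B=-20.2222.
Root portfolio cost Δ·26+B reproduces V0=23.1111.

(0,0): Delta=1.6667 Bond=-20.2222
(1,0): Delta=3.0000 Bond=-50.9600
(1,1): Delta=1.0000 Bond=0.0000
V0=23.1111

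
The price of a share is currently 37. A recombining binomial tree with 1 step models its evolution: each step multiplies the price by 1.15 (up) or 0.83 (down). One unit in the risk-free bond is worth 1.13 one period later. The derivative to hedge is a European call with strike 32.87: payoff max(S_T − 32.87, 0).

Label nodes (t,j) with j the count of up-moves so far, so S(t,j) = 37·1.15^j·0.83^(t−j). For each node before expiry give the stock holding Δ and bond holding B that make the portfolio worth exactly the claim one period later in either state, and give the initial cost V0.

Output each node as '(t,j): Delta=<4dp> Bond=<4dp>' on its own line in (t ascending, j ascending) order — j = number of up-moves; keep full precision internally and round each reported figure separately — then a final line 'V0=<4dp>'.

(0,0): Delta=0.8176 Bond=-22.2190
V0=8.0310

The replicating-portfolio and risk-neutral prices coincide; use p* = (1.13−0.83)/(1.15−0.83) = 0.9375 for the latter.
Payoff layer (t=1): V(1,0)=0.0000, V(1,1)=9.6800
  t=0,j=0: stock 37.0000 → up 42.5500 (V=9.6800), down 30.7100 (V=0.0000). Price 8.0310; hedge Δ=0.8176, bond B=-22.2190.
Check: Δ(0,0)·S0 + B(0,0) = 8.0310 = V0.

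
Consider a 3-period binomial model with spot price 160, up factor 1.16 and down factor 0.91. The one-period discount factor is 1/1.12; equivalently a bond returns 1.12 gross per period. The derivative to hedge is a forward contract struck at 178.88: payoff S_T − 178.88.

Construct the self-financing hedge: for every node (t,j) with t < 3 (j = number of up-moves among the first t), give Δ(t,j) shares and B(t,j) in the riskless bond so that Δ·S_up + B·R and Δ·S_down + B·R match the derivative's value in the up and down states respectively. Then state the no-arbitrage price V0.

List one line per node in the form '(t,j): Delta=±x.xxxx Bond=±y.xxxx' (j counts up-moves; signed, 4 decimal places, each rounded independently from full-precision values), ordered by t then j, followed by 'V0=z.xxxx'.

(0,0): Delta=1.0000 Bond=-127.3233
(1,0): Delta=1.0000 Bond=-142.6020
(1,1): Delta=1.0000 Bond=-142.6020
(2,0): Delta=1.0000 Bond=-159.7143
(2,1): Delta=1.0000 Bond=-159.7143
(2,2): Delta=1.0000 Bond=-159.7143
V0=32.6767

Under the risk-neutral measure, an up-move has probability p* = (R−d)/(u−d) = 0.8400 and values discount at R = 1.12.
Payoff layer (t=3): V(3,0)=-58.3086, V(3,1)=-25.1846, V(3,2)=17.0394, V(3,3)=70.8634
(2,0): S=132.4960. Δ = (V_up−V_dn)/(S_up−S_dn) = (-25.1846−-58.3086)/(153.6954−120.5714) = 1.0000. V = [p*·-25.1846 + (1−p*)·-58.3086]/1.12 = -27.2183. B = V − Δ·S = -159.7143.
(2,1): S=168.8960. Δ = (V_up−V_dn)/(S_up−S_dn) = (17.0394−-25.1846)/(195.9194−153.6954) = 1.0000. V = [p*·17.0394 + (1−p*)·-25.1846]/1.12 = 9.1817. B = V − Δ·S = -159.7143.
(2,2): S=215.2960. Δ = (V_up−V_dn)/(S_up−S_dn) = (70.8634−17.0394)/(249.7434−195.9194) = 1.0000. V = [p*·70.8634 + (1−p*)·17.0394]/1.12 = 55.5817. B = V − Δ·S = -159.7143.
(1,0): S=145.6000. Δ = (V_up−V_dn)/(S_up−S_dn) = (9.1817−-27.2183)/(168.8960−132.4960) = 1.0000. V = [p*·9.1817 + (1−p*)·-27.2183]/1.12 = 2.9980. B = V − Δ·S = -142.6020.
(1,1): S=185.6000. Δ = (V_up−V_dn)/(S_up−S_dn) = (55.5817−9.1817)/(215.2960−168.8960) = 1.0000. V = [p*·55.5817 + (1−p*)·9.1817]/1.12 = 42.9980. B = V − Δ·S = -142.6020.
(0,0): S=160.0000. Δ = (V_up−V_dn)/(S_up−S_dn) = (42.9980−2.9980)/(185.6000−145.6000) = 1.0000. V = [p*·42.9980 + (1−p*)·2.9980]/1.12 = 32.6767. B = V − Δ·S = -127.3233.
Check: Δ(0,0)·S0 + B(0,0) = 32.6767 = V0.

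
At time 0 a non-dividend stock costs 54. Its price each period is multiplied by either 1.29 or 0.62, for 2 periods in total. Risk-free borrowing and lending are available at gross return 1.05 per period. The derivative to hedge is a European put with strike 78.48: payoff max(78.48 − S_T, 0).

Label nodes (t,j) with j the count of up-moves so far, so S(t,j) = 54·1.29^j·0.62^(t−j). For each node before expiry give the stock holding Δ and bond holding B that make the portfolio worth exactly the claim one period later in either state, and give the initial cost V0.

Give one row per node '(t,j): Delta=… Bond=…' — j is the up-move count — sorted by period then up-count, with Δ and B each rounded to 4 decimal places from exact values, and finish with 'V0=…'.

Under the risk-neutral measure, an up-move has probability p* = (R−d)/(u−d) = 0.6418 and values discount at R = 1.05.
Terminal values V(2,·): V(2,0)=57.7224, V(2,1)=35.2908, V(2,2)=0.0000
Node (1,0) S=33.4800: V=(p*·35.2908+(1−p*)·57.7224)/1.05=41.2629; Δ=(35.2908−57.7224)/(43.1892−20.7576)=-1.0000; B=V−Δ·S=74.7429
Node (1,1) S=69.6600: V=(p*·0.0000+(1−p*)·35.2908)/1.05=12.0395; Δ=(0.0000−35.2908)/(89.8614−43.1892)=-0.7561; B=V−Δ·S=64.7123
Node (0,0) S=54.0000: V=(p*·12.0395+(1−p*)·41.2629)/1.05=21.4358; Δ=(12.0395−41.2629)/(69.6600−33.4800)=-0.8077; B=V−Δ·S=65.0527
The time-0 hedge costs 21.4358, which is the no-arbitrage price.

(0,0): Delta=-0.8077 Bond=65.0527
(1,0): Delta=-1.0000 Bond=74.7429
(1,1): Delta=-0.7561 Bond=64.7123
V0=21.4358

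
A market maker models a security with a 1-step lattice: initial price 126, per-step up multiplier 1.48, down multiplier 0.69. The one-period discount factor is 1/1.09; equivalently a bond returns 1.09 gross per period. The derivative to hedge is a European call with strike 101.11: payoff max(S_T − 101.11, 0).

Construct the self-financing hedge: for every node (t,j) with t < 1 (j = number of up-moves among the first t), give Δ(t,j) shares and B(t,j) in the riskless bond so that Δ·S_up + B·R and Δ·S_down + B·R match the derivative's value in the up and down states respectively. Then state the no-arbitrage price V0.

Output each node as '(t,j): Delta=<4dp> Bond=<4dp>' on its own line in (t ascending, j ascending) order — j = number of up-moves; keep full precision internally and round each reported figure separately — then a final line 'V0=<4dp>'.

(0,0): Delta=0.8576 Bond=-68.4070
V0=39.6563

Since d<R<u, set p* = (R−d)/(u−d) = 0.5063; price each node as the discounted p*-expectation of its children.
At expiry t=1: V(1,0)=0.0000, V(1,1)=85.3700
(0,0): S=126.0000. Δ = (V_up−V_dn)/(S_up−S_dn) = (85.3700−0.0000)/(186.4800−86.9400) = 0.8576. V = [p*·85.3700 + (1−p*)·0.0000]/1.09 = 39.6563. B = V − Δ·S = -68.4070.
Root portfolio cost Δ·126+B reproduces V0=39.6563.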